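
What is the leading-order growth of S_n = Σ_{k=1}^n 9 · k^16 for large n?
S_n ~ 9 · n^17 / 17

By integral comparison (Euler-Maclaurin), Σ_{k=1}^n 9 · k^16 = 9 · ∫_0^n x^16 dx + O(n^16) = 9 · n^17/17 + O(n^16). (Equivalently, Faulhaber's formula gives the same leading term.)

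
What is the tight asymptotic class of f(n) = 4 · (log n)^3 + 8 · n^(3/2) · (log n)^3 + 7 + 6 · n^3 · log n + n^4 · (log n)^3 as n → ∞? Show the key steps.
f(n) ∈ Θ(n^4 · (log n)^3)

Compare the terms by growth order. For large n, n^a · (log n)^b dominates n^a' · (log n)^b' iff a > a', or (a = a' and b > b'). Ranking the 5 terms shows the dominant one is n^4 · (log n)^3. Hence f(n) ∈ Θ(n^4 · (log n)^3).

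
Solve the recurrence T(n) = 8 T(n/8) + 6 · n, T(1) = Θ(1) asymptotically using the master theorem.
T(n) = Θ(n log n)

log_8 8 = 1, and f(n) = 6 · n = Θ(n^(log_8 8)). This is Case 2 of the master theorem: T(n) = Θ(f(n) · log n) = Θ(n log n).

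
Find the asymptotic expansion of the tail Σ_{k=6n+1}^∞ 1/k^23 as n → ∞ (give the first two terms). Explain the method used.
Σ_{k>6n} 1/k^23 = 1/(22 · (6n)^22) − 1/(2 · (6n)^23) + O(1/(6n)^24)

Compare to the integral: ∫_{6n}^∞ x^(−23) dx = [−x^(−22)/22]_{6n}^∞ = 1/((23−1)·(6n)^22). The Euler-Maclaurin correction adds −f(6n)/2 = −1/(2·(6n)^23). Euler-Maclaurin then gives
  Σ_{k>6n} 1/k^23 = ∫_{6n}^∞ dx/x^23 − 1/(2·(6n)^23) + O(1/(6n)^24).
(Equivalently this is ζ(23) − Σ_{k≤6n} 1/k^23.)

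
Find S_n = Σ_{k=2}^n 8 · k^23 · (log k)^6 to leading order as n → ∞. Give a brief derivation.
S_n ~ n^24 · (log n)^6 / 3

By integral comparison, S_n = ∫_1^n 8 · x^23 · (log x)^6 dx + O(n^23 · (log n)^6). For the integral, the leading term of ∫_1^n x^23 (log x)^6 dx is n^24/24 · (log n)^6 (by repeated integration by parts; each step lowers the log-exponent and produces a relatively O(1/log n) correction). Hence S_n ~ n^24 · (log n)^6 / 3.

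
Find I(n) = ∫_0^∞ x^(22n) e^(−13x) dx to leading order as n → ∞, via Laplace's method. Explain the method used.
I(n) ~ (sqrt(2π·22n) / 13) · (22n/(13e))^(22n)

Write the integrand as exp(22n ln x − 13x) and set f(x) = 22n ln x − 13x. Then f'(x) = 22n/x − 13 = 0 at x* = 22n/13, and f''(x*) = −22n/x*^2 = −13^2/(22n). Laplace's method (interior maximum) gives
  I(n) ~ e^(f(x*)) · sqrt(2π / |f''(x*)|)
        = exp(22n ln(22n/13) − 22n) · sqrt(2π · 22n / 13^2)
        = (22n/13)^(22n) e^(−22n) · sqrt(2π·22n) / 13
        = (sqrt(2π·22n) / 13) · (22n/(13e))^(22n).
This matches Γ(22n+1)/13^(22n+1) with Stirling applied to Γ.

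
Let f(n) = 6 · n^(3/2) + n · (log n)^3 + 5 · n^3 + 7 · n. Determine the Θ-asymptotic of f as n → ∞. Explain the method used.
f(n) ∈ Θ(n^3)

Compare the terms by growth order. For large n, n^a · (log n)^b dominates n^a' · (log n)^b' iff a > a', or (a = a' and b > b'). Ranking the 4 terms shows the dominant one is 5 · n^3. Hence f(n) ∈ Θ(n^3).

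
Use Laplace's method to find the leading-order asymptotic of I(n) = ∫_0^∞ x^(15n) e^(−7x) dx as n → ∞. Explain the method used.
I(n) ~ (sqrt(2π·15n) / 7) · (15n/(7e))^(15n)

Write the integrand as exp(15n ln x − 7x) and set f(x) = 15n ln x − 7x. Then f'(x) = 15n/x − 7 = 0 at x* = 15n/7, and f''(x*) = −15n/x*^2 = −7^2/(15n). Laplace's method (interior maximum) gives
  I(n) ~ e^(f(x*)) · sqrt(2π / |f''(x*)|)
        = exp(15n ln(15n/7) − 15n) · sqrt(2π · 15n / 7^2)
        = (15n/7)^(15n) e^(−15n) · sqrt(2π·15n) / 7
        = (sqrt(2π·15n) / 7) · (15n/(7e))^(15n).
This matches Γ(15n+1)/7^(15n+1) with Stirling applied to Γ.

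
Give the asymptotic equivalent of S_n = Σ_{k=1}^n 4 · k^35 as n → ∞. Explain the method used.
S_n ~ n^36 / 9

By integral comparison (Euler-Maclaurin), Σ_{k=1}^n 4 · k^35 = 4 · ∫_0^n x^35 dx + O(n^35) = 4 · n^36/36 = n^36 / 9 + O(n^35). (Equivalently, Faulhaber's formula gives the same leading term.)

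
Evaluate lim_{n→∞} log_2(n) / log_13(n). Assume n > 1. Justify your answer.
lim = ln(13) / ln(2) = log_2(13)

Change of base: log_2(n) = ln n / ln 2 and log_13(n) = ln n / ln 13. The ratio is (ln n / ln 2) · (ln 13 / ln n) = ln 13 / ln 2, a constant independent of n. So the limit is ln 13 / ln 2 = log_2(13).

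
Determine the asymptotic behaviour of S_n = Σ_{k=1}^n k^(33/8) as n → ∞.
S_n ~ (8/41) · n^(41/8)

Integral comparison: Σ_{k=1}^n k^(33/8) = ∫_0^n x^(33/8) dx + O(n^(33/8)). The integral is n^(1 + 33/8) / (1 + 33/8) = n^((33+8)/8) / ((33+8)/8) = (8/41) · n^(41/8).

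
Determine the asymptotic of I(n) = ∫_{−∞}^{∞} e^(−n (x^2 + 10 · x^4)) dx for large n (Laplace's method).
I(n) ~ sqrt(π/n)

φ(x) = x^2 + 10 · x^4 has its unique global minimum at x* = 0 (since φ'(x) = 2x + 40x^3 = 0 only at x = 0 for real x with both coefficients positive, and φ → ∞ as |x| → ∞). At x* = 0, φ(0) = 0 and φ''(0) = 2. Laplace's method then gives
  I(n) ~ sqrt(2π / (n · φ''(0))) · e^(−n φ(0)) = sqrt(2π / (2n)) = sqrt(π/n).
The 10 · x^4 term contributes only at subleading order (an O(1/n) relative correction).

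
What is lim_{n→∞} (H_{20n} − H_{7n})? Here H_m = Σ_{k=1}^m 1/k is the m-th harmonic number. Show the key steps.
lim = ln(20/7)

Euler-Maclaurin gives H_m = ln m + γ + 1/(2m) + O(1/m^2). The γ and O(1/m) terms cancel in the difference:
  H_{20n} − H_{7n} = ln(20n) − ln(7n) + O(1/n) = ln(20/7) + O(1/n).
Hence the limit is ln(20/7).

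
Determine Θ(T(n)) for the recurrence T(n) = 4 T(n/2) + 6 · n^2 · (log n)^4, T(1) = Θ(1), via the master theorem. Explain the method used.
T(n) = Θ(n^2 · (log n)^5)

Here log_2 4 = 2 and f(n) = 6 · n^2 · (log n)^4 = Θ(n^(log_2 4) · (log n)^4). This is the extended Case 2 of the master theorem (f matches the critical exponent up to log factors), giving T(n) = Θ(n^(log_2 4) · (log n)^(4+1)) = Θ(n^2 · (log n)^5).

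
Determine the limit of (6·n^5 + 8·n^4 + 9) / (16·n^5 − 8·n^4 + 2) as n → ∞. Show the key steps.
lim = 6/16 = 3/8

For large n the leading n^5 terms dominate both numerator and denominator. Dividing top and bottom by n^5, every other term tends to 0, leaving 6/16 = 3/8.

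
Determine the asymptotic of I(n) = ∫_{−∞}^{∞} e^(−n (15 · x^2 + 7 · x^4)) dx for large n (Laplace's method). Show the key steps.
I(n) ~ sqrt(π/(15n))

φ(x) = 15 · x^2 + 7 · x^4 has its unique global minimum at x* = 0 (since φ'(x) = 30x + 28x^3 = 0 only at x = 0 for real x with both coefficients positive, and φ → ∞ as |x| → ∞). At x* = 0, φ(0) = 0 and φ''(0) = 30. Laplace's method then gives
  I(n) ~ sqrt(2π / (n · φ''(0))) · e^(−n φ(0)) = sqrt(2π / (30n)) = sqrt(π/(15n)).
The 7 · x^4 term contributes only at subleading order (an O(1/n) relative correction).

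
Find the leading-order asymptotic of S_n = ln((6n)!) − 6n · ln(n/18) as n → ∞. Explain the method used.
S_n ~ 6n · (ln 108 − 1) + O(ln n)

Stirling: ln((6n)!) = 6n ln(6n) − 6n + O(ln n).
  S_n = 6n ln(6n) − 6n − 6n ln(n/18) + O(ln n)
      = 6n ln(6n) − 6n ln n + 6n ln 18 − 6n + O(ln n)
      = 6n ln 6 + 6n ln 18 − 6n + O(ln n)
      = 6n (ln 108 − 1) + O(ln n).
Numerically ln(108) − 1 ≈ 3.6821.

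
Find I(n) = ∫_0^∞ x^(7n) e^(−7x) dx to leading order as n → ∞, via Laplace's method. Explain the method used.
I(n) ~ (sqrt(2π·7n) / 7) · (7n/(7e))^(7n)

Write the integrand as exp(7n ln x − 7x) and set f(x) = 7n ln x − 7x. Then f'(x) = 7n/x − 7 = 0 at x* = 7n/7, and f''(x*) = −7n/x*^2 = −7^2/(7n). Laplace's method (interior maximum) gives
  I(n) ~ e^(f(x*)) · sqrt(2π / |f''(x*)|)
        = exp(7n ln(7n/7) − 7n) · sqrt(2π · 7n / 7^2)
        = (7n/7)^(7n) e^(−7n) · sqrt(2π·7n) / 7
        = (sqrt(2π·7n) / 7) · (7n/(7e))^(7n).
This matches Γ(7n+1)/7^(7n+1) with Stirling applied to Γ.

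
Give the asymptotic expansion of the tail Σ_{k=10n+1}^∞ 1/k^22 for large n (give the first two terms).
Σ_{k>10n} 1/k^22 = 1/(21 · (10n)^21) − 1/(2 · (10n)^22) + O(1/(10n)^23)

Compare to the integral: ∫_{10n}^∞ x^(−22) dx = [−x^(−21)/21]_{10n}^∞ = 1/((22−1)·(10n)^21). The Euler-Maclaurin correction adds −f(10n)/2 = −1/(2·(10n)^22). Euler-Maclaurin then gives
  Σ_{k>10n} 1/k^22 = ∫_{10n}^∞ dx/x^22 − 1/(2·(10n)^22) + O(1/(10n)^23).
(Equivalently this is ζ(22) − Σ_{k≤10n} 1/k^22.)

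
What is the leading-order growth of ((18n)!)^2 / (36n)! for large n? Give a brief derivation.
((18n)!)^2/(36n)! ~ ((2π·18n)^(1/2) / sqrt(2)) · 2^(−2·18n)  →  0

Write N = 18n. Stirling: N! ~ sqrt(2π N)(N/e)^N and (2N)! ~ sqrt(2π·2N)·(2N/e)^(2N).
  (N!)^2/(2N)! ~ (2π N)^(2/2) (N/e)^(2N) / [sqrt(2π·2N) (2N/e)^(2N)]
     = (2π N)^(2/2) / sqrt(2π·2N) · (N/(2N))^(2N)
     = (2π N)^((2−1)/2) / sqrt(2) · 2^(−2N).
Since 2^2 > 1, the factor 2^(−2N) decays exponentially, so the ratio → 0. Substituting N = 18n gives the stated form.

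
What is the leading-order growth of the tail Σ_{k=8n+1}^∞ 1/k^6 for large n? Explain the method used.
Σ_{k>8n} 1/k^6 ~ 1/(5 · (8n)^5)

Compare to the integral: ∫_{8n}^∞ x^(−6) dx = [−x^(−5)/5]_{8n}^∞ = 1/((6−1)·(8n)^5). Euler-Maclaurin then gives
  Σ_{k>8n} 1/k^6 = ∫_{8n}^∞ dx/x^6 − 1/(2·(8n)^6) + O(1/(8n)^7).
(Equivalently this is ζ(6) − Σ_{k≤8n} 1/k^6.)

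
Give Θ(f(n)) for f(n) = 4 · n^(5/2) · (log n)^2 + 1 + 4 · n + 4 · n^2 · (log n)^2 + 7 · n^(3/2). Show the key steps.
f(n) ∈ Θ(n^(5/2) · (log n)^2)

Compare the terms by growth order. For large n, n^a · (log n)^b dominates n^a' · (log n)^b' iff a > a', or (a = a' and b > b'). Ranking the 5 terms shows the dominant one is 4 · n^(5/2) · (log n)^2. Hence f(n) ∈ Θ(n^(5/2) · (log n)^2).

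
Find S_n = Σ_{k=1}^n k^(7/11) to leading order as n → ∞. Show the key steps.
S_n ~ (11/18) · n^(18/11)

Integral comparison: Σ_{k=1}^n k^(7/11) = ∫_0^n x^(7/11) dx + O(n^(7/11)). The integral is n^(1 + 7/11) / (1 + 7/11) = n^((7+11)/11) / ((7+11)/11) = (11/18) · n^(18/11).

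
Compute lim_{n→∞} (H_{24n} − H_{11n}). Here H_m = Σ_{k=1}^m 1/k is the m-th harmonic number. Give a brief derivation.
lim = ln(24/11)

Euler-Maclaurin gives H_m = ln m + γ + 1/(2m) + O(1/m^2). The γ and O(1/m) terms cancel in the difference:
  H_{24n} − H_{11n} = ln(24n) − ln(11n) + O(1/n) = ln(24/11) + O(1/n).
Hence the limit is ln(24/11).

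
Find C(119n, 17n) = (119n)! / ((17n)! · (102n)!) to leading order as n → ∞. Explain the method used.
C(119n, 17n) ~ (823543/46656)^(17n) · sqrt(7/(12π·17n))

Write N = 17n. Apply Stirling to each factorial:
  (7N)! ~ sqrt(2π·7N) · (7N/e)^(7N),
  N! ~ sqrt(2π N) · (N/e)^N,
  (6N)! ~ sqrt(2π·6N) · (6N/e)^(6N).
The exponential factors combine to (7N)^(7N) / (N^N · (6N)^(6N)) = 7^(7N)/6^(6N) = (7^7/6^6)^N = (823543/46656)^N.
The square-root prefactors combine to sqrt(2π·7N) / (sqrt(2π N)·sqrt(2π·6N)) = sqrt(7 / (2π·6·N)) = sqrt(7/(12π·17n)).
Substituting N = 17n: C(119n, 17n) ~ (823543/46656)^(17n) · sqrt(7/(12π·17n)).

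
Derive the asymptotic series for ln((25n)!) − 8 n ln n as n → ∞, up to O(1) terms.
ln((25n)!) − 8 n ln n = 17 n ln n + 25(ln 25 − 1) n + (1/2) ln(2π·25n) + O(1/n)

Stirling: ln((25n)!) = 25n ln(25n) − 25n + (1/2) ln(2π·25n) + O(1/n).
Expand 25n ln(25n) = 25n (ln n + ln 25) = 25n ln n + 25n ln 25.
Subtract 8n ln n: leading term is (25 − 8) n ln n = 17 n ln n. The next term is 25n ln 25 − 25n = 25(ln 25 − 1) n. Then the (1/2) ln(2π·25n) correction.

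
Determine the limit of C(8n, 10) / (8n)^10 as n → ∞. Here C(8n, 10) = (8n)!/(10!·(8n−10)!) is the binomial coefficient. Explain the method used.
lim = 1/10! = 1/3628800

With N = 8n → ∞: C(N, 10) / N^10 = [N(N−1)…(N−9)] / (10! · N^10) = (1/10!) · 1 · (1 − 1/(8n)) · … · (1 − 9/(8n)). Each factor → 1 as N → ∞, so the limit is 1/10! = 1/3628800.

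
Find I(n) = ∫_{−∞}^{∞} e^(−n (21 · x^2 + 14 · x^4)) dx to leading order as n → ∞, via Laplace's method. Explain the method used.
I(n) ~ sqrt(π/(21n))

φ(x) = 21 · x^2 + 14 · x^4 has its unique global minimum at x* = 0 (since φ'(x) = 42x + 56x^3 = 0 only at x = 0 for real x with both coefficients positive, and φ → ∞ as |x| → ∞). At x* = 0, φ(0) = 0 and φ''(0) = 42. Laplace's method then gives
  I(n) ~ sqrt(2π / (n · φ''(0))) · e^(−n φ(0)) = sqrt(2π / (42n)) = sqrt(π/(21n)).
The 14 · x^4 term contributes only at subleading order (an O(1/n) relative correction).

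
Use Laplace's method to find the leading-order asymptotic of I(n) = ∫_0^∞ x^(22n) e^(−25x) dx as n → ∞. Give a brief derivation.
I(n) ~ (sqrt(2π·22n) / 25) · (22n/(25e))^(22n)

Write the integrand as exp(22n ln x − 25x) and set f(x) = 22n ln x − 25x. Then f'(x) = 22n/x − 25 = 0 at x* = 22n/25, and f''(x*) = −22n/x*^2 = −25^2/(22n). Laplace's method (interior maximum) gives
  I(n) ~ e^(f(x*)) · sqrt(2π / |f''(x*)|)
        = exp(22n ln(22n/25) − 22n) · sqrt(2π · 22n / 25^2)
        = (22n/25)^(22n) e^(−22n) · sqrt(2π·22n) / 25
        = (sqrt(2π·22n) / 25) · (22n/(25e))^(22n).
This matches Γ(22n+1)/25^(22n+1) with Stirling applied to Γ.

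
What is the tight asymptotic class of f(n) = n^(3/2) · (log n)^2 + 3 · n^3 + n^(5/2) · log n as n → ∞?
f(n) ∈ Θ(n^3)

Compare the terms by growth order. For large n, n^a · (log n)^b dominates n^a' · (log n)^b' iff a > a', or (a = a' and b > b'). Ranking the 3 terms shows the dominant one is 3 · n^3. Hence f(n) ∈ Θ(n^3).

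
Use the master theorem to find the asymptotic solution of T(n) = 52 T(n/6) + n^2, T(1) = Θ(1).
T(n) = Θ(n^(log_6 52))

Master theorem: compare f(n) = n^2 to n^(log_6 52) where log_6 52 ≈ 2.205. Since 2 < log_6 52, we have f(n) = O(n^(log_6 52 − ε)) for some ε > 0 — Case 1. Hence T(n) = Θ(n^(log_6 52)).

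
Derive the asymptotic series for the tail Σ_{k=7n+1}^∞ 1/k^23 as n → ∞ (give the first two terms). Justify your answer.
Σ_{k>7n} 1/k^23 = 1/(22 · (7n)^22) − 1/(2 · (7n)^23) + O(1/(7n)^24)

Compare to the integral: ∫_{7n}^∞ x^(−23) dx = [−x^(−22)/22]_{7n}^∞ = 1/((23−1)·(7n)^22). The Euler-Maclaurin correction adds −f(7n)/2 = −1/(2·(7n)^23). Euler-Maclaurin then gives
  Σ_{k>7n} 1/k^23 = ∫_{7n}^∞ dx/x^23 − 1/(2·(7n)^23) + O(1/(7n)^24).
(Equivalently this is ζ(23) − Σ_{k≤7n} 1/k^23.)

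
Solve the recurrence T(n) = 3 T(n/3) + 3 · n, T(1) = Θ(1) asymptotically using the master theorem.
T(n) = Θ(n log n)

log_3 3 = 1, and f(n) = 3 · n = Θ(n^(log_3 3)). This is Case 2 of the master theorem: T(n) = Θ(f(n) · log n) = Θ(n log n).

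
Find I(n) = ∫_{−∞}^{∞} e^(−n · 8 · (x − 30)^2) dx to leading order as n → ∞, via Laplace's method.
I(n) = sqrt(π/(8n))

Here φ(x) = 8 · (x − 30)^2 has its unique minimum at x* = 30 with φ(x*) = 0 and φ''(x*) = 16. Laplace's method gives
  I(n) ~ e^(−n φ(x*)) · sqrt(2π / (n · φ''(x*))) = sqrt(2π / (16n)) = sqrt(π/(8n)).
This is exact: substituting u = (x − 30)·sqrt(8n) gives I(n) = (1/sqrt(8n)) ∫_{−∞}^{∞} e^(−u^2) du = sqrt(π/(8n)).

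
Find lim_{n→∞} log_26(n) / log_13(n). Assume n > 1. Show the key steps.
lim = ln(13) / ln(26) = log_26(13)

Change of base: log_26(n) = ln n / ln 26 and log_13(n) = ln n / ln 13. The ratio is (ln n / ln 26) · (ln 13 / ln n) = ln 13 / ln 26, a constant independent of n. So the limit is ln 13 / ln 26 = log_26(13).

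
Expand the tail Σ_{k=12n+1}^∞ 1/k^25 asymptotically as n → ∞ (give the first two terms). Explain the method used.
Σ_{k>12n} 1/k^25 = 1/(24 · (12n)^24) − 1/(2 · (12n)^25) + O(1/(12n)^26)

Compare to the integral: ∫_{12n}^∞ x^(−25) dx = [−x^(−24)/24]_{12n}^∞ = 1/((25−1)·(12n)^24). The Euler-Maclaurin correction adds −f(12n)/2 = −1/(2·(12n)^25). Euler-Maclaurin then gives
  Σ_{k>12n} 1/k^25 = ∫_{12n}^∞ dx/x^25 − 1/(2·(12n)^25) + O(1/(12n)^26).
(Equivalently this is ζ(25) − Σ_{k≤12n} 1/k^25.)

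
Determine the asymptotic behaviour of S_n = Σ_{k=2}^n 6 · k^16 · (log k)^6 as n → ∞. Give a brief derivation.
S_n ~ 6 · n^17 · (log n)^6 / 17

By integral comparison, S_n = ∫_1^n 6 · x^16 · (log x)^6 dx + O(n^16 · (log n)^6). For the integral, the leading term of ∫_1^n x^16 (log x)^6 dx is n^17/17 · (log n)^6 (by repeated integration by parts; each step lowers the log-exponent and produces a relatively O(1/log n) correction). Hence S_n ~ 6 · n^17 · (log n)^6 / 17.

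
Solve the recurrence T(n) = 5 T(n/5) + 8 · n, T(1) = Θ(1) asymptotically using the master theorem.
T(n) = Θ(n log n)

log_5 5 = 1, and f(n) = 8 · n = Θ(n^(log_5 5)). This is Case 2 of the master theorem: T(n) = Θ(f(n) · log n) = Θ(n log n).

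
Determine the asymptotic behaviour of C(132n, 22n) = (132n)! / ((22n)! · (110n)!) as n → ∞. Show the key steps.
C(132n, 22n) ~ (46656/3125)^(22n) · sqrt(3/(5π·22n))

Write N = 22n. Apply Stirling to each factorial:
  (6N)! ~ sqrt(2π·6N) · (6N/e)^(6N),
  N! ~ sqrt(2π N) · (N/e)^N,
  (5N)! ~ sqrt(2π·5N) · (5N/e)^(5N).
The exponential factors combine to (6N)^(6N) / (N^N · (5N)^(5N)) = 6^(6N)/5^(5N) = (6^6/5^5)^N = (46656/3125)^N.
The square-root prefactors combine to sqrt(2π·6N) / (sqrt(2π N)·sqrt(2π·5N)) = sqrt(6 / (2π·5·N)) = sqrt(3/(5π·22n)).
Substituting N = 22n: C(132n, 22n) ~ (46656/3125)^(22n) · sqrt(3/(5π·22n)).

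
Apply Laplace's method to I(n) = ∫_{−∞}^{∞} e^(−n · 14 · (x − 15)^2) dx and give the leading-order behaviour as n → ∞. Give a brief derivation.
I(n) = sqrt(π/(14n))

Here φ(x) = 14 · (x − 15)^2 has its unique minimum at x* = 15 with φ(x*) = 0 and φ''(x*) = 28. Laplace's method gives
  I(n) ~ e^(−n φ(x*)) · sqrt(2π / (n · φ''(x*))) = sqrt(2π / (28n)) = sqrt(π/(14n)).
This is exact: substituting u = (x − 15)·sqrt(14n) gives I(n) = (1/sqrt(14n)) ∫_{−∞}^{∞} e^(−u^2) du = sqrt(π/(14n)).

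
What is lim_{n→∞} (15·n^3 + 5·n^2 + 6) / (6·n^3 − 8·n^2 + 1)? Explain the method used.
lim = 15/6 = 5/2

For large n the leading n^3 terms dominate both numerator and denominator. Dividing top and bottom by n^3, every other term tends to 0, leaving 15/6 = 5/2.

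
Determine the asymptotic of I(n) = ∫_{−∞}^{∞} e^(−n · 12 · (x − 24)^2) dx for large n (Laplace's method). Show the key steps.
I(n) = sqrt(π/(12n))

Here φ(x) = 12 · (x − 24)^2 has its unique minimum at x* = 24 with φ(x*) = 0 and φ''(x*) = 24. Laplace's method gives
  I(n) ~ e^(−n φ(x*)) · sqrt(2π / (n · φ''(x*))) = sqrt(2π / (24n)) = sqrt(π/(12n)).
This is exact: substituting u = (x − 24)·sqrt(12n) gives I(n) = (1/sqrt(12n)) ∫_{−∞}^{∞} e^(−u^2) du = sqrt(π/(12n)).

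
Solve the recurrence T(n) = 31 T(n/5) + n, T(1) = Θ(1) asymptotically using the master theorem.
T(n) = Θ(n^(log_5 31))

Master theorem: compare f(n) = n to n^(log_5 31) where log_5 31 ≈ 2.134. Since 1 < log_5 31, we have f(n) = O(n^(log_5 31 − ε)) for some ε > 0 — Case 1. Hence T(n) = Θ(n^(log_5 31)).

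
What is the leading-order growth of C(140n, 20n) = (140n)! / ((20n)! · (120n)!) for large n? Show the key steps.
C(140n, 20n) ~ (823543/46656)^(20n) · sqrt(7/(12π·20n))

Write N = 20n. Apply Stirling to each factorial:
  (7N)! ~ sqrt(2π·7N) · (7N/e)^(7N),
  N! ~ sqrt(2π N) · (N/e)^N,
  (6N)! ~ sqrt(2π·6N) · (6N/e)^(6N).
The exponential factors combine to (7N)^(7N) / (N^N · (6N)^(6N)) = 7^(7N)/6^(6N) = (7^7/6^6)^N = (823543/46656)^N.
The square-root prefactors combine to sqrt(2π·7N) / (sqrt(2π N)·sqrt(2π·6N)) = sqrt(7 / (2π·6·N)) = sqrt(7/(12π·20n)).
Substituting N = 20n: C(140n, 20n) ~ (823543/46656)^(20n) · sqrt(7/(12π·20n)).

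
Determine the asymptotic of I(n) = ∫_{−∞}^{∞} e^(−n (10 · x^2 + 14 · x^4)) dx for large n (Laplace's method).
I(n) ~ sqrt(π/(10n))

φ(x) = 10 · x^2 + 14 · x^4 has its unique global minimum at x* = 0 (since φ'(x) = 20x + 56x^3 = 0 only at x = 0 for real x with both coefficients positive, and φ → ∞ as |x| → ∞). At x* = 0, φ(0) = 0 and φ''(0) = 20. Laplace's method then gives
  I(n) ~ sqrt(2π / (n · φ''(0))) · e^(−n φ(0)) = sqrt(2π / (20n)) = sqrt(π/(10n)).
The 14 · x^4 term contributes only at subleading order (an O(1/n) relative correction).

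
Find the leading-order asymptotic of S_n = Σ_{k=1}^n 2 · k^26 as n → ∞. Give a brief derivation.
S_n ~ 2 · n^27 / 27

By integral comparison (Euler-Maclaurin), Σ_{k=1}^n 2 · k^26 = 2 · ∫_0^n x^26 dx + O(n^26) = 2 · n^27/27 + O(n^26). (Equivalently, Faulhaber's formula gives the same leading term.)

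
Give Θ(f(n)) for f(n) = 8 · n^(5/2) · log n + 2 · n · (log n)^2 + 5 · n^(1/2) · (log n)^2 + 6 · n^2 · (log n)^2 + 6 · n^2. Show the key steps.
f(n) ∈ Θ(n^(5/2) · log n)

Compare the terms by growth order. For large n, n^a · (log n)^b dominates n^a' · (log n)^b' iff a > a', or (a = a' and b > b'). Ranking the 5 terms shows the dominant one is 8 · n^(5/2) · log n. Hence f(n) ∈ Θ(n^(5/2) · log n).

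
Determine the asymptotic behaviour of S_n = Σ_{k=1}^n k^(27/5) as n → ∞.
S_n ~ (5/32) · n^(32/5)

Integral comparison: Σ_{k=1}^n k^(27/5) = ∫_0^n x^(27/5) dx + O(n^(27/5)). The integral is n^(1 + 27/5) / (1 + 27/5) = n^((27+5)/5) / ((27+5)/5) = (5/32) · n^(32/5).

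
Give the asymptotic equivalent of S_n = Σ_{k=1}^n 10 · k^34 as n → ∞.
S_n ~ 2 · n^35 / 7

By integral comparison (Euler-Maclaurin), Σ_{k=1}^n 10 · k^34 = 10 · ∫_0^n x^34 dx + O(n^34) = 10 · n^35/35 = 2 · n^35 / 7 + O(n^34). (Equivalently, Faulhaber's formula gives the same leading term.)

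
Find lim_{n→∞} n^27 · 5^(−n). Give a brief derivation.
lim = 0

Exponentials with base > 1 dominate every fixed polynomial: for any fixed c, n^c / 5^n → 0 as n → ∞ (e.g. by the ratio test, or by writing 5^n = e^(n ln 5) and noting e^(n ln 5) / n^c → ∞). Hence n^27 · 5^(−n) = n^27 / 5^n → 0.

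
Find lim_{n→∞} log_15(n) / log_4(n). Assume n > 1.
lim = ln(4) / ln(15) = log_15(4)

Change of base: log_15(n) = ln n / ln 15 and log_4(n) = ln n / ln 4. The ratio is (ln n / ln 15) · (ln 4 / ln n) = ln 4 / ln 15, a constant independent of n. So the limit is ln 4 / ln 15 = log_15(4).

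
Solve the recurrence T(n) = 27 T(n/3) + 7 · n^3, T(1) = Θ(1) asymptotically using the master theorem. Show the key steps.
T(n) = Θ(n^3 log n)

log_3 27 = 3, and f(n) = 7 · n^3 = Θ(n^(log_3 27)). This is Case 2 of the master theorem: T(n) = Θ(f(n) · log n) = Θ(n^3 log n).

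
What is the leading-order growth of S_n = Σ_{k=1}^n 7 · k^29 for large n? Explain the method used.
S_n ~ 7 · n^30 / 30

By integral comparison (Euler-Maclaurin), Σ_{k=1}^n 7 · k^29 = 7 · ∫_0^n x^29 dx + O(n^29) = 7 · n^30/30 + O(n^29). (Equivalently, Faulhaber's formula gives the same leading term.)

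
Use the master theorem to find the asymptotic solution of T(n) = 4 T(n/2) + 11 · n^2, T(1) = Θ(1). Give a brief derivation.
T(n) = Θ(n^2 log n)

log_2 4 = 2, and f(n) = 11 · n^2 = Θ(n^(log_2 4)). This is Case 2 of the master theorem: T(n) = Θ(f(n) · log n) = Θ(n^2 log n).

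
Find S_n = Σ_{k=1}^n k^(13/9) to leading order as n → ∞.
S_n ~ (9/22) · n^(22/9)

Integral comparison: Σ_{k=1}^n k^(13/9) = ∫_0^n x^(13/9) dx + O(n^(13/9)). The integral is n^(1 + 13/9) / (1 + 13/9) = n^((13+9)/9) / ((13+9)/9) = (9/22) · n^(22/9).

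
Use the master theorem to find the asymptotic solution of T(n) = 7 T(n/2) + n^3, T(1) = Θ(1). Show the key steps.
T(n) = Θ(n^3)

log_2 7 ≈ 2.807. f(n) = n^3 dominates n^(log_2 7) since 3 > 2.807, and the regularity condition a·f(n/b) = 7·(n/2)^3 = (7/8)·n^3 ≤ c·f(n) holds with c = 7/8 ≈ 0.875 < 1. So this is Case 3: T(n) = Θ(f(n)) = Θ(n^3).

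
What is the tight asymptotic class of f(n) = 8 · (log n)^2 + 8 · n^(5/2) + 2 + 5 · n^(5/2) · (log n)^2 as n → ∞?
f(n) ∈ Θ(n^(5/2) · (log n)^2)

Compare the terms by growth order. For large n, n^a · (log n)^b dominates n^a' · (log n)^b' iff a > a', or (a = a' and b > b'). Ranking the 4 terms shows the dominant one is 5 · n^(5/2) · (log n)^2. Hence f(n) ∈ Θ(n^(5/2) · (log n)^2).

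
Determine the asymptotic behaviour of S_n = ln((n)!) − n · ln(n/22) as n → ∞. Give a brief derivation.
S_n ~ n · (ln 22 − 1) + O(ln n)

Stirling: ln((n)!) = n ln(n) − n + O(ln n).
  S_n = n ln(n) − n − n ln(n/22) + O(ln n)
      = n ln(n) − n ln n + n ln 22 − n + O(ln n)
      = n ln 22 − n + O(ln n)
      = n (ln 22 − 1) + O(ln n).
Numerically ln(22) − 1 ≈ 2.0910.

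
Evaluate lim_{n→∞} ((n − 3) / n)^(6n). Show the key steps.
lim = e^(−18)

Rewrite as (1 − 3/n)^(6n). By the standard limit (1 + x/n)^n → e^x, we have (1 − 3/n)^n → e^(−3), and raising to the 6th power gives e^(−18).
More precisely, ln[(1 − 3/n)^(6n)] = 6n · ln(1 − 3/n) = 6n · (-3/n + O(1/n^2)) = -18 + O(1/n) → -18.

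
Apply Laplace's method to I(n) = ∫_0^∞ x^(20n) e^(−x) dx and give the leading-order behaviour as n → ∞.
I(n) ~ sqrt(2π·20n) · (20n/e)^(20n)

Write the integrand as exp(20n ln x − x) and set f(x) = 20n ln x − x. Then f'(x) = 20n/x − 1 = 0 at x* = 20n, and f''(x*) = −20n/x*^2 = −1/(20n). Laplace's method (interior maximum) gives
  I(n) ~ e^(f(x*)) · sqrt(2π / |f''(x*)|)
        = exp(20n ln(20n) − 20n) · sqrt(2π · 20n)
        = (20n)^(20n) e^(−20n) · sqrt(2π·20n)
        = sqrt(2π·20n) · (20n/e)^(20n).
This matches Γ(20n+1) with Stirling applied to Γ.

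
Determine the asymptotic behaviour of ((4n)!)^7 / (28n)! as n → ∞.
((4n)!)^7/(28n)! ~ ((2π·4n)^(6/2) / sqrt(7)) · 7^(−7·4n)  →  0

Write N = 4n. Stirling: N! ~ sqrt(2π N)(N/e)^N and (7N)! ~ sqrt(2π·7N)·(7N/e)^(7N).
  (N!)^7/(7N)! ~ (2π N)^(7/2) (N/e)^(7N) / [sqrt(2π·7N) (7N/e)^(7N)]
     = (2π N)^(7/2) / sqrt(2π·7N) · (N/(7N))^(7N)
     = (2π N)^((7−1)/2) / sqrt(7) · 7^(−7N).
Since 7^7 > 1, the factor 7^(−7N) decays exponentially, so the ratio → 0. Substituting N = 4n gives the stated form.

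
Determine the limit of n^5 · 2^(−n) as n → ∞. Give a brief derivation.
lim = 0

Exponentials with base > 1 dominate every fixed polynomial: for any fixed c, n^c / 2^n → 0 as n → ∞ (e.g. by the ratio test, or by writing 2^n = e^(n ln 2) and noting e^(n ln 2) / n^c → ∞). Hence n^5 · 2^(−n) = n^5 / 2^n → 0.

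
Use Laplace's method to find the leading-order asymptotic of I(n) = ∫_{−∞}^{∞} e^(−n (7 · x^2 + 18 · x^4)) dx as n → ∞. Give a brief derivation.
I(n) ~ sqrt(π/(7n))

φ(x) = 7 · x^2 + 18 · x^4 has its unique global minimum at x* = 0 (since φ'(x) = 14x + 72x^3 = 0 only at x = 0 for real x with both coefficients positive, and φ → ∞ as |x| → ∞). At x* = 0, φ(0) = 0 and φ''(0) = 14. Laplace's method then gives
  I(n) ~ sqrt(2π / (n · φ''(0))) · e^(−n φ(0)) = sqrt(2π / (14n)) = sqrt(π/(7n)).
The 18 · x^4 term contributes only at subleading order (an O(1/n) relative correction).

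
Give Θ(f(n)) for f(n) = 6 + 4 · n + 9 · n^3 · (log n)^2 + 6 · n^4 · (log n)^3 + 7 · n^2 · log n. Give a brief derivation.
f(n) ∈ Θ(n^4 · (log n)^3)

Compare the terms by growth order. For large n, n^a · (log n)^b dominates n^a' · (log n)^b' iff a > a', or (a = a' and b > b'). Ranking the 5 terms shows the dominant one is 6 · n^4 · (log n)^3. Hence f(n) ∈ Θ(n^4 · (log n)^3).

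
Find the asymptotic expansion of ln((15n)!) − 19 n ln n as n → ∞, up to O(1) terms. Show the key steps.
ln((15n)!) − 19 n ln n = −4 n ln n + 15(ln 15 − 1) n + (1/2) ln(2π·15n) + O(1/n)

Stirling: ln((15n)!) = 15n ln(15n) − 15n + (1/2) ln(2π·15n) + O(1/n).
Expand 15n ln(15n) = 15n (ln n + ln 15) = 15n ln n + 15n ln 15.
Subtract 19n ln n: leading term is (15 − 19) n ln n = −4 n ln n. The next term is 15n ln 15 − 15n = 15(ln 15 − 1) n. Then the (1/2) ln(2π·15n) correction.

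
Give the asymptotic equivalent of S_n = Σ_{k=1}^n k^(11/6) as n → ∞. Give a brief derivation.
S_n ~ (6/17) · n^(17/6)

Integral comparison: Σ_{k=1}^n k^(11/6) = ∫_0^n x^(11/6) dx + O(n^(11/6)). The integral is n^(1 + 11/6) / (1 + 11/6) = n^((11+6)/6) / ((11+6)/6) = (6/17) · n^(17/6).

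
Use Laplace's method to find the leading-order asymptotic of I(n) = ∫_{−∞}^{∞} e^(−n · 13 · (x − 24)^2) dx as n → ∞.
I(n) = sqrt(π/(13n))

Here φ(x) = 13 · (x − 24)^2 has its unique minimum at x* = 24 with φ(x*) = 0 and φ''(x*) = 26. Laplace's method gives
  I(n) ~ e^(−n φ(x*)) · sqrt(2π / (n · φ''(x*))) = sqrt(2π / (26n)) = sqrt(π/(13n)).
This is exact: substituting u = (x − 24)·sqrt(13n) gives I(n) = (1/sqrt(13n)) ∫_{−∞}^{∞} e^(−u^2) du = sqrt(π/(13n)).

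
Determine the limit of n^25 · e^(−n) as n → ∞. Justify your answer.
lim = 0

Exponentials with base > 1 dominate every fixed polynomial: for any fixed c, n^c / e^n → 0 as n → ∞ (e.g. by the ratio test, or since e^n grows faster than any power of n). Hence n^25 · e^(−n) = n^25 / e^n → 0.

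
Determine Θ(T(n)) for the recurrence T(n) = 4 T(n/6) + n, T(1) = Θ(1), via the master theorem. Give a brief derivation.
T(n) = Θ(n)

log_6 4 ≈ 0.774. f(n) = n dominates n^(log_6 4) since 1 > 0.774, and the regularity condition a·f(n/b) = 4·(n/6)^1 = (4/6)·n ≤ c·f(n) holds with c = 4/6 ≈ 0.667 < 1. So this is Case 3: T(n) = Θ(f(n)) = Θ(n).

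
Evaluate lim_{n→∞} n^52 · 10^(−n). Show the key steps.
lim = 0

Exponentials with base > 1 dominate every fixed polynomial: for any fixed c, n^c / 10^n → 0 as n → ∞ (e.g. by the ratio test, or by writing 10^n = e^(n ln 10) and noting e^(n ln 10) / n^c → ∞). Hence n^52 · 10^(−n) = n^52 / 10^n → 0.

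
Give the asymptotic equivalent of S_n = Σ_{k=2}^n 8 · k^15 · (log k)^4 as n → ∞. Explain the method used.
S_n ~ n^16 · (log n)^4 / 2

By integral comparison, S_n = ∫_1^n 8 · x^15 · (log x)^4 dx + O(n^15 · (log n)^4). For the integral, the leading term of ∫_1^n x^15 (log x)^4 dx is n^16/16 · (log n)^4 (by repeated integration by parts; each step lowers the log-exponent and produces a relatively O(1/log n) correction). Hence S_n ~ n^16 · (log n)^4 / 2.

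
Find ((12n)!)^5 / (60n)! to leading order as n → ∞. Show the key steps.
((12n)!)^5/(60n)! ~ ((2π·12n)^(4/2) / sqrt(5)) · 5^(−5·12n)  →  0

Write N = 12n. Stirling: N! ~ sqrt(2π N)(N/e)^N and (5N)! ~ sqrt(2π·5N)·(5N/e)^(5N).
  (N!)^5/(5N)! ~ (2π N)^(5/2) (N/e)^(5N) / [sqrt(2π·5N) (5N/e)^(5N)]
     = (2π N)^(5/2) / sqrt(2π·5N) · (N/(5N))^(5N)
     = (2π N)^((5−1)/2) / sqrt(5) · 5^(−5N).
Since 5^5 > 1, the factor 5^(−5N) decays exponentially, so the ratio → 0. Substituting N = 12n gives the stated form.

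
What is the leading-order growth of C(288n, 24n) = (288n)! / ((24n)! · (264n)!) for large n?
C(288n, 24n) ~ (8916100448256/285311670611)^(24n) · sqrt(6/(11π·24n))

Write N = 24n. Apply Stirling to each factorial:
  (12N)! ~ sqrt(2π·12N) · (12N/e)^(12N),
  N! ~ sqrt(2π N) · (N/e)^N,
  (11N)! ~ sqrt(2π·11N) · (11N/e)^(11N).
The exponential factors combine to (12N)^(12N) / (N^N · (11N)^(11N)) = 12^(12N)/11^(11N) = (12^12/11^11)^N = (8916100448256/285311670611)^N.
The square-root prefactors combine to sqrt(2π·12N) / (sqrt(2π N)·sqrt(2π·11N)) = sqrt(12 / (2π·11·N)) = sqrt(6/(11π·24n)).
Substituting N = 24n: C(288n, 24n) ~ (8916100448256/285311670611)^(24n) · sqrt(6/(11π·24n)).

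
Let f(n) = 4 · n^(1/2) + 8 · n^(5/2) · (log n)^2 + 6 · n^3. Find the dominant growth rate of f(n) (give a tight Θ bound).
f(n) ∈ Θ(n^3)

Compare the terms by growth order. For large n, n^a · (log n)^b dominates n^a' · (log n)^b' iff a > a', or (a = a' and b > b'). Ranking the 3 terms shows the dominant one is 6 · n^3. Hence f(n) ∈ Θ(n^3).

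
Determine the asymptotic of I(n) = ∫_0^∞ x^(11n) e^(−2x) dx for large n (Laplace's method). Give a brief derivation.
I(n) ~ (sqrt(2π·11n) / 2) · (11n/(2e))^(11n)

Write the integrand as exp(11n ln x − 2x) and set f(x) = 11n ln x − 2x. Then f'(x) = 11n/x − 2 = 0 at x* = 11n/2, and f''(x*) = −11n/x*^2 = −2^2/(11n). Laplace's method (interior maximum) gives
  I(n) ~ e^(f(x*)) · sqrt(2π / |f''(x*)|)
        = exp(11n ln(11n/2) − 11n) · sqrt(2π · 11n / 2^2)
        = (11n/2)^(11n) e^(−11n) · sqrt(2π·11n) / 2
        = (sqrt(2π·11n) / 2) · (11n/(2e))^(11n).
This matches Γ(11n+1)/2^(11n+1) with Stirling applied to Γ.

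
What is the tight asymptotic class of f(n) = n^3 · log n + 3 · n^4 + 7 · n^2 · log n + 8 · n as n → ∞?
f(n) ∈ Θ(n^4)

Compare the terms by growth order. For large n, n^a · (log n)^b dominates n^a' · (log n)^b' iff a > a', or (a = a' and b > b'). Ranking the 4 terms shows the dominant one is 3 · n^4. Hence f(n) ∈ Θ(n^4).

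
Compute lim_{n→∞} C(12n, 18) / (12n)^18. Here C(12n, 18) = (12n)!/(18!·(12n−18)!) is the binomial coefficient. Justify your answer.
lim = 1/18! = 1/6402373705728000

With N = 12n → ∞: C(N, 18) / N^18 = [N(N−1)…(N−17)] / (18! · N^18) = (1/18!) · 1 · (1 − 1/(12n)) · … · (1 − 17/(12n)). Each factor → 1 as N → ∞, so the limit is 1/18! = 1/6402373705728000.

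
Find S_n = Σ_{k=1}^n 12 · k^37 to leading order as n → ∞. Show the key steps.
S_n ~ 6 · n^38 / 19

By integral comparison (Euler-Maclaurin), Σ_{k=1}^n 12 · k^37 = 12 · ∫_0^n x^37 dx + O(n^37) = 12 · n^38/38 = 6 · n^38 / 19 + O(n^37). (Equivalently, Faulhaber's formula gives the same leading term.)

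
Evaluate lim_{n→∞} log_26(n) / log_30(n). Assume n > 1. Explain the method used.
lim = ln(30) / ln(26) = log_26(30)

Change of base: log_26(n) = ln n / ln 26 and log_30(n) = ln n / ln 30. The ratio is (ln n / ln 26) · (ln 30 / ln n) = ln 30 / ln 26, a constant independent of n. So the limit is ln 30 / ln 26 = log_26(30).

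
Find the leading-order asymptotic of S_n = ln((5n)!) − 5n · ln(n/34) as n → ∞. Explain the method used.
S_n ~ 5n · (ln 170 − 1) + O(ln n)

Stirling: ln((5n)!) = 5n ln(5n) − 5n + O(ln n).
  S_n = 5n ln(5n) − 5n − 5n ln(n/34) + O(ln n)
      = 5n ln(5n) − 5n ln n + 5n ln 34 − 5n + O(ln n)
      = 5n ln 5 + 5n ln 34 − 5n + O(ln n)
      = 5n (ln 170 − 1) + O(ln n).
Numerically ln(170) − 1 ≈ 4.1358.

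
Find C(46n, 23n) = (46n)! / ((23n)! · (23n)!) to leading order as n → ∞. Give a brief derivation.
C(46n, 23n) ~ (4)^(23n) · sqrt(1/(π·23n))

Write N = 23n. Apply Stirling to each factorial:
  (2N)! ~ sqrt(2π·2N) · (2N/e)^(2N),
  N! ~ sqrt(2π N) · (N/e)^N,
  (1N)! ~ sqrt(2π·1N) · (1N/e)^(1N).
The exponential factors combine to (2N)^(2N) / (N^N · (1N)^(1N)) = 2^(2N)/1^(1N) = (2^2/1^1)^N = (4)^N.
The square-root prefactors combine to sqrt(2π·2N) / (sqrt(2π N)·sqrt(2π·1N)) = sqrt(2 / (2π·1·N)) = sqrt(1/(π·23n)).
Substituting N = 23n: C(46n, 23n) ~ (4)^(23n) · sqrt(1/(π·23n)).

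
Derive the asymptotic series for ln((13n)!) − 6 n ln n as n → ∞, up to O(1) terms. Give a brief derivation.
ln((13n)!) − 6 n ln n = 7 n ln n + 13(ln 13 − 1) n + (1/2) ln(2π·13n) + O(1/n)

Stirling: ln((13n)!) = 13n ln(13n) − 13n + (1/2) ln(2π·13n) + O(1/n).
Expand 13n ln(13n) = 13n (ln n + ln 13) = 13n ln n + 13n ln 13.
Subtract 6n ln n: leading term is (13 − 6) n ln n = 7 n ln n. The next term is 13n ln 13 − 13n = 13(ln 13 − 1) n. Then the (1/2) ln(2π·13n) correction.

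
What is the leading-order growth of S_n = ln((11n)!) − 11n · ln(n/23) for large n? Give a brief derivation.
S_n ~ 11n · (ln 253 − 1) + O(ln n)

Stirling: ln((11n)!) = 11n ln(11n) − 11n + O(ln n).
  S_n = 11n ln(11n) − 11n − 11n ln(n/23) + O(ln n)
      = 11n ln(11n) − 11n ln n + 11n ln 23 − 11n + O(ln n)
      = 11n ln 11 + 11n ln 23 − 11n + O(ln n)
      = 11n (ln 253 − 1) + O(ln n).
Numerically ln(253) − 1 ≈ 4.5334.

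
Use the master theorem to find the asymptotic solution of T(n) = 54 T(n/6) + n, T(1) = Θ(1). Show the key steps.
T(n) = Θ(n^(log_6 54))

Master theorem: compare f(n) = n to n^(log_6 54) where log_6 54 ≈ 2.226. Since 1 < log_6 54, we have f(n) = O(n^(log_6 54 − ε)) for some ε > 0 — Case 1. Hence T(n) = Θ(n^(log_6 54)).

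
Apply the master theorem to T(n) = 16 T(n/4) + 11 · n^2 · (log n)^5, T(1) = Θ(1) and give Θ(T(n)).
T(n) = Θ(n^2 · (log n)^6)

Here log_4 16 = 2 and f(n) = 11 · n^2 · (log n)^5 = Θ(n^(log_4 16) · (log n)^5). This is the extended Case 2 of the master theorem (f matches the critical exponent up to log factors), giving T(n) = Θ(n^(log_4 16) · (log n)^(5+1)) = Θ(n^2 · (log n)^6).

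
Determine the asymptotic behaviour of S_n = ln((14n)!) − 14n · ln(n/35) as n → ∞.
S_n ~ 14n · (ln 490 − 1) + O(ln n)

Stirling: ln((14n)!) = 14n ln(14n) − 14n + O(ln n).
  S_n = 14n ln(14n) − 14n − 14n ln(n/35) + O(ln n)
      = 14n ln(14n) − 14n ln n + 14n ln 35 − 14n + O(ln n)
      = 14n ln 14 + 14n ln 35 − 14n + O(ln n)
      = 14n (ln 490 − 1) + O(ln n).
Numerically ln(490) − 1 ≈ 5.1944.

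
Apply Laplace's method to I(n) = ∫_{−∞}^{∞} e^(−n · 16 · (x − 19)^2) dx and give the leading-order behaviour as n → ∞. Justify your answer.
I(n) = sqrt(π/(16n))

Here φ(x) = 16 · (x − 19)^2 has its unique minimum at x* = 19 with φ(x*) = 0 and φ''(x*) = 32. Laplace's method gives
  I(n) ~ e^(−n φ(x*)) · sqrt(2π / (n · φ''(x*))) = sqrt(2π / (32n)) = sqrt(π/(16n)).
This is exact: substituting u = (x − 19)·sqrt(16n) gives I(n) = (1/sqrt(16n)) ∫_{−∞}^{∞} e^(−u^2) du = sqrt(π/(16n)).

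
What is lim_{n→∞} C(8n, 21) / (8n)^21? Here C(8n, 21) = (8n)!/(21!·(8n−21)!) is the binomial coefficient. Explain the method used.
lim = 1/21! = 1/51090942171709440000

With N = 8n → ∞: C(N, 21) / N^21 = [N(N−1)…(N−20)] / (21! · N^21) = (1/21!) · 1 · (1 − 1/(8n)) · … · (1 − 20/(8n)). Each factor → 1 as N → ∞, so the limit is 1/21! = 1/51090942171709440000.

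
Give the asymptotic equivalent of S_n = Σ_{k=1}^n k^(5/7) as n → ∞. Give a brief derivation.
S_n ~ (7/12) · n^(12/7)

Integral comparison: Σ_{k=1}^n k^(5/7) = ∫_0^n x^(5/7) dx + O(n^(5/7)). The integral is n^(1 + 5/7) / (1 + 5/7) = n^((5+7)/7) / ((5+7)/7) = (7/12) · n^(12/7).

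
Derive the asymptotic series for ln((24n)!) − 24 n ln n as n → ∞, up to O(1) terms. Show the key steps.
ln((24n)!) − 24 n ln n = 24(ln 24 − 1) n + (1/2) ln(2π·24n) + O(1/n)

Stirling: ln((24n)!) = 24n ln(24n) − 24n + (1/2) ln(2π·24n) + O(1/n).
Since 24n ln(24n) = 24n ln n + 24n ln 24, subtracting 24n ln n cancels the n ln n term exactly. What remains is 24(ln 24 − 1) n + (1/2) ln(2π·24n) + O(1/n).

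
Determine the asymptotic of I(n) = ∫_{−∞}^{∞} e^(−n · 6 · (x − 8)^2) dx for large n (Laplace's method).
I(n) = sqrt(π/(6n))

Here φ(x) = 6 · (x − 8)^2 has its unique minimum at x* = 8 with φ(x*) = 0 and φ''(x*) = 12. Laplace's method gives
  I(n) ~ e^(−n φ(x*)) · sqrt(2π / (n · φ''(x*))) = sqrt(2π / (12n)) = sqrt(π/(6n)).
This is exact: substituting u = (x − 8)·sqrt(6n) gives I(n) = (1/sqrt(6n)) ∫_{−∞}^{∞} e^(−u^2) du = sqrt(π/(6n)).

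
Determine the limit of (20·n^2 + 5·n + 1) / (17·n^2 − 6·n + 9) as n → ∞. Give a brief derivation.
lim = 20/17

For large n the leading n^2 terms dominate both numerator and denominator. Dividing top and bottom by n^2, every other term tends to 0, leaving 20/17.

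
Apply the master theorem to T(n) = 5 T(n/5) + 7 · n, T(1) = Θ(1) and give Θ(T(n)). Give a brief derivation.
T(n) = Θ(n log n)

log_5 5 = 1, and f(n) = 7 · n = Θ(n^(log_5 5)). This is Case 2 of the master theorem: T(n) = Θ(f(n) · log n) = Θ(n log n).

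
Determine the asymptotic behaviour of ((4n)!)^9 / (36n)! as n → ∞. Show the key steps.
((4n)!)^9/(36n)! ~ ((2π·4n)^(8/2) / 3) · 9^(−9·4n)  →  0

Write N = 4n. Stirling: N! ~ sqrt(2π N)(N/e)^N and (9N)! ~ sqrt(2π·9N)·(9N/e)^(9N).
  (N!)^9/(9N)! ~ (2π N)^(9/2) (N/e)^(9N) / [sqrt(2π·9N) (9N/e)^(9N)]
     = (2π N)^(9/2) / sqrt(2π·9N) · (N/(9N))^(9N)
     = (2π N)^((9−1)/2) / 3 · 9^(−9N).
Since 9^9 > 1, the factor 9^(−9N) decays exponentially, so the ratio → 0. Substituting N = 4n gives the stated form.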